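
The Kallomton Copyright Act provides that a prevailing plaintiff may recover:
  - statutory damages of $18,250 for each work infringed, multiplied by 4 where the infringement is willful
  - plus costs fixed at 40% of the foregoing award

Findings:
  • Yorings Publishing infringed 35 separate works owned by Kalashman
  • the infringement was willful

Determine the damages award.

Statutory damages: 35 × $18,250 = $638,750
Multiplied by 4: 4 × $638,750 = $2,555,000
Costs: 40% of $2,555,000 = $1,022,000
Award plus costs: $2,555,000 + $1,022,000 = $3,577,000

$3,577,000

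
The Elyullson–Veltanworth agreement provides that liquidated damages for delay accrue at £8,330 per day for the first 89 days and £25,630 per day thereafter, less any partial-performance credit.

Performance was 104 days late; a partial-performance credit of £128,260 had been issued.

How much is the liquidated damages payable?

First 89 days: 89 × £8,330 = £741,370
Remaining days: (104 − 89) × £25,630 = £384,450
Accrued per-day damages: £741,370 + £384,450 = £1,125,820
Less partial-performance credit: £1,125,820 − £128,260 = £997,560

£997,560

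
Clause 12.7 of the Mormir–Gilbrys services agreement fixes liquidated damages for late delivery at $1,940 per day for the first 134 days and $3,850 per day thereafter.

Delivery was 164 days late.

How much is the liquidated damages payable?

Liquidated damages: $375,460

First 134 days: 134 × $1,940 = $259,960
Remaining days: (164 − 134) × $3,850 = $115,500
Accrued per-day damages: $259,960 + $115,500 = $375,460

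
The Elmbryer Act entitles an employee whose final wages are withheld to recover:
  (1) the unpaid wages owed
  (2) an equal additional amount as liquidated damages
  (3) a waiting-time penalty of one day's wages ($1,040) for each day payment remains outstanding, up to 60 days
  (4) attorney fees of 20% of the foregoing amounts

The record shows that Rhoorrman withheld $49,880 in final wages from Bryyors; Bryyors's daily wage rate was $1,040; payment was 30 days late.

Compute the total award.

$157,152

Liquidated damages (equal amount): $49,880
Penalty days: min(30, 60) = 30
Waiting-time penalty: 30 × $1,040 = $31,200
Subtotal: $49,880 + $49,880 + $31,200 = $130,960
Attorney fees: 20% of $130,960 = $26,192
Total award: $130,960 + $26,192 = $157,152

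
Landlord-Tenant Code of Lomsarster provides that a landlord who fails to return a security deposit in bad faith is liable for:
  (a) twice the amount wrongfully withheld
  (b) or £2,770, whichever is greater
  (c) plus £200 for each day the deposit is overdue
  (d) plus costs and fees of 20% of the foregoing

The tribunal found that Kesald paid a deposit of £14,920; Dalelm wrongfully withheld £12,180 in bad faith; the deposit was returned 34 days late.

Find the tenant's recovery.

£37,392

Doubled: 2 × £12,180 = £24,360
Minimum £2,770: £24,360 meets the minimum, no increase.
Late-return penalty: 34 × £200 = £6,800
Damages plus late penalty: £24,360 + £6,800 = £31,160
Costs and fees: 20% of £31,160 = £6,232
Total recovery: £31,160 + £6,232 = £37,392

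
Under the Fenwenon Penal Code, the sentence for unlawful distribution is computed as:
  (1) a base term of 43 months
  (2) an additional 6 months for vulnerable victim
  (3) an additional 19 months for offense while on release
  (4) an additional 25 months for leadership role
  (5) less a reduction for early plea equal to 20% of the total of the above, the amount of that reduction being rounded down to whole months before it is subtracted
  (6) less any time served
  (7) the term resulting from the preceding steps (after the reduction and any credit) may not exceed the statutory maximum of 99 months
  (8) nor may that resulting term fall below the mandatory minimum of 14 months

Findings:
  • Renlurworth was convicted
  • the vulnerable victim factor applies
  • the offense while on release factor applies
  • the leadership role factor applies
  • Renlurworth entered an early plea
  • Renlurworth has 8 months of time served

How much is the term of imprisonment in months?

67 months

Vulnerable victim enhancement: +6 months
Offense while on release enhancement: +19 months
Leadership role enhancement: +25 months
Adjusted term: 43 months + 6 months + 19 months + 25 months = 93 months
Early plea reduction: 20% of 93 months = 18 months (rounded down)
After reduction: 93 − 18 = 75 months
Less time served: 75 months − 8 months = 67 months
Cap at 99 months: 67 months is within the cap, no reduction.
Minimum 14 months: 67 months meets the minimum, no increase.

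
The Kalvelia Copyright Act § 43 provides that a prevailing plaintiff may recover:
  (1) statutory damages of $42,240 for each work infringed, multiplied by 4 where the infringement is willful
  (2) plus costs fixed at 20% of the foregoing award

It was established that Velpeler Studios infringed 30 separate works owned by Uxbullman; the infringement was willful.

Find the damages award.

Statutory damages: 30 × $42,240 = $1,267,200
Multiplied by 4: 4 × $1,267,200 = $5,068,800
Costs: 20% of $5,068,800 = $1,013,760
Award plus costs: $5,068,800 + $1,013,760 = $6,082,560

$6,082,560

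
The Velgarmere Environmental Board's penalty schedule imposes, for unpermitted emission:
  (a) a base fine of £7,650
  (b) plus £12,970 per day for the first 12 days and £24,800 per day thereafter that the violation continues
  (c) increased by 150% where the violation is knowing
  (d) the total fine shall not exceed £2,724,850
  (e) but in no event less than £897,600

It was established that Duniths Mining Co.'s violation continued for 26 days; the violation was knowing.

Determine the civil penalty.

£1,276,225

First 12 days: 12 × £12,970 = £155,640
Remaining days: (26 − 12) × £24,800 = £347,200
Per-day component: £155,640 + £347,200 = £502,840
Base plus per-day: £7,650 + £502,840 = £510,490
Enhancement: 150% of £510,490 = £765,735
Enhanced fine: £510,490 + £765,735 = £1,276,225
Cap at £2,724,850: £1,276,225 is within the cap, no reduction.
Minimum £897,600: £1,276,225 meets the minimum, no increase.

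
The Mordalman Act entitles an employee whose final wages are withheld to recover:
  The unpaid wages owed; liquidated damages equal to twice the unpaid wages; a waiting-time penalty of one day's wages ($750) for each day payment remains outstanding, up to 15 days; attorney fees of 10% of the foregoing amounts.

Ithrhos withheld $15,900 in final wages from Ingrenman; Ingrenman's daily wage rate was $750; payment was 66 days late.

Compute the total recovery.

$64,845

Doubled: 2 × $15,900 = $31,800
Penalty days: min(66, 15) = 15
Waiting-time penalty: 15 × $750 = $11,250
Subtotal: $15,900 + $31,800 + $11,250 = $58,950
Attorney fees: 10% of $58,950 = $5,895
Total award: $58,950 + $5,895 = $64,845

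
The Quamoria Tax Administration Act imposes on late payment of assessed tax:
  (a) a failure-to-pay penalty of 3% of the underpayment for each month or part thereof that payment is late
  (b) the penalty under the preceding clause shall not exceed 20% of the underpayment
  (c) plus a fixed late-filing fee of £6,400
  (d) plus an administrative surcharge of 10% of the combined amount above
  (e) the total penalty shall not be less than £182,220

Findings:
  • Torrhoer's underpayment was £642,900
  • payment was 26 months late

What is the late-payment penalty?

Accrued rate: 3% × 26 = 78%, capped at 20% → 20%
Failure-to-pay penalty: 20% of £642,900 = £128,580
Penalty before surcharge: £128,580 + £6,400 = £134,980
Administrative surcharge: 10% of £134,980 = £13,498
Total penalty: £134,980 + £13,498 = £148,478
Minimum £182,220: £148,478 is below the minimum → £182,220

Penalty: £182,220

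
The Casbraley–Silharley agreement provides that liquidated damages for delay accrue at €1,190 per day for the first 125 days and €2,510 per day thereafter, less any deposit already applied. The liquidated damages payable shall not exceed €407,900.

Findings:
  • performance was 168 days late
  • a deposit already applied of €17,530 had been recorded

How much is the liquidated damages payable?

First 125 days: 125 × €1,190 = €148,750
Remaining days: (168 − 125) × €2,510 = €107,930
Accrued per-day damages: €148,750 + €107,930 = €256,680
Less deposit already applied: €256,680 − €17,530 = €239,150
Cap at €407,900: €239,150 is within the cap, no reduction.

€239,150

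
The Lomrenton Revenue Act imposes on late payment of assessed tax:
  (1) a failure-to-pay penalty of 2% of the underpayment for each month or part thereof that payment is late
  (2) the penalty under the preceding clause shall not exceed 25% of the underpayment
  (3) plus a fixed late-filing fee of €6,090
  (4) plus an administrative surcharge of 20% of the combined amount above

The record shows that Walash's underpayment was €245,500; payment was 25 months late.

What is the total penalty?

Accrued rate: 2% × 25 = 50%, capped at 25% → 25%
Failure-to-pay penalty: 25% of €245,500 = €61,375
Penalty before surcharge: €61,375 + €6,090 = €67,465
Administrative surcharge: 20% of €67,465 = €13,493
Total penalty: €67,465 + €13,493 = €80,958

€80,958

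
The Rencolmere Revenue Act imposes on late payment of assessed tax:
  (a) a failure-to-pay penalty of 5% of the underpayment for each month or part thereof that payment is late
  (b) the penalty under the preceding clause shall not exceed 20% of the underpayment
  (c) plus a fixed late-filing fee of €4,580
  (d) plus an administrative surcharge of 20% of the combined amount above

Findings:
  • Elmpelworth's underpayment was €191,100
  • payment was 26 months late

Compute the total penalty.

Accrued rate: 5% × 26 = 130%, capped at 20% → 20%
Failure-to-pay penalty: 20% of €191,100 = €38,220
Penalty before surcharge: €38,220 + €4,580 = €42,800
Administrative surcharge: 20% of €42,800 = €8,560
Total penalty: €42,800 + €8,560 = €51,360

€51,360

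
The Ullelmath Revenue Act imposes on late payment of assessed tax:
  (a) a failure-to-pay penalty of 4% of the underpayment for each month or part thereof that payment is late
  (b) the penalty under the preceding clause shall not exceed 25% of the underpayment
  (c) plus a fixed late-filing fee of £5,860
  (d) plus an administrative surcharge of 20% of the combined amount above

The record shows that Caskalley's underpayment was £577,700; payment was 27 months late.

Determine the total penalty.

Penalty: £180,342

Accrued rate: 4% × 27 = 108%, capped at 25% → 25%
Failure-to-pay penalty: 25% of £577,700 = £144,425
Penalty before surcharge: £144,425 + £5,860 = £150,285
Administrative surcharge: 20% of £150,285 = £30,057
Total penalty: £150,285 + £30,057 = £180,342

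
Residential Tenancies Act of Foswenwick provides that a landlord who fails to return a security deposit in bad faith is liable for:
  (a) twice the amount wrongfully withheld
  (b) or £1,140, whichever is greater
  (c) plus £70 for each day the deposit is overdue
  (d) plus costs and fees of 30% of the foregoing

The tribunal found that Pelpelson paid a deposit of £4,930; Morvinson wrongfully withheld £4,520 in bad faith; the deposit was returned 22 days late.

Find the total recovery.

£13,754

Doubled: 2 × £4,520 = £9,040
Minimum £1,140: £9,040 meets the minimum, no increase.
Late-return penalty: 22 × £70 = £1,540
Damages plus late penalty: £9,040 + £1,540 = £10,580
Costs and fees: 30% of £10,580 = £3,174
Total recovery: £10,580 + £3,174 = £13,754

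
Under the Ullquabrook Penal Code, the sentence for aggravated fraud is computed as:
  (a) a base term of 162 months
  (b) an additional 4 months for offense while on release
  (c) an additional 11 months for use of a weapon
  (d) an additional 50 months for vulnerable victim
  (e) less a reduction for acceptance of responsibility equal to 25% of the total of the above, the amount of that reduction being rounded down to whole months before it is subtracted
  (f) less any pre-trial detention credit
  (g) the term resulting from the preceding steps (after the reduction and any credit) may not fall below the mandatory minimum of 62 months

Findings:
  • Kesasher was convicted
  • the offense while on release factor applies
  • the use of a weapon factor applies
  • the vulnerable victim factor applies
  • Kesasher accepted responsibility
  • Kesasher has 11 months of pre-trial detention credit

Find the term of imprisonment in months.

Offense while on release enhancement: +4 months
Use of a weapon enhancement: +11 months
Vulnerable victim enhancement: +50 months
Adjusted term: 162 months + 4 months + 11 months + 50 months = 227 months
Acceptance of responsibility reduction: 25% of 227 months = 56 months (rounded down)
After reduction: 227 − 56 = 171 months
Less pre-trial detention credit: 171 months − 11 months = 160 months
Minimum 62 months: 160 months meets the minimum, no increase.

Sentence: 160 months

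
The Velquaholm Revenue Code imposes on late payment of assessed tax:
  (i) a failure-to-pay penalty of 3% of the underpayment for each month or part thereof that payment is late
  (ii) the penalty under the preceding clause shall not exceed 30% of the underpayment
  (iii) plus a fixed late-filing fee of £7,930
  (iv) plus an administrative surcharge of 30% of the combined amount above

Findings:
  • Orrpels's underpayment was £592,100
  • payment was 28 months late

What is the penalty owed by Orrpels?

Accrued rate: 3% × 28 = 84%, capped at 30% → 30%
Failure-to-pay penalty: 30% of £592,100 = £177,630
Penalty before surcharge: £177,630 + £7,930 = £185,560
Administrative surcharge: 30% of £185,560 = £55,668
Total penalty: £185,560 + £55,668 = £241,228

£241,228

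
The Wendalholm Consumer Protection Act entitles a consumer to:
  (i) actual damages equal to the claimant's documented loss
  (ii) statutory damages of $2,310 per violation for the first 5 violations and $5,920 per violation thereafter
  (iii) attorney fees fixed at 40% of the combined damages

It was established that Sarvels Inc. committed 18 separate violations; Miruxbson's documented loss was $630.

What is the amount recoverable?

First 5 violations: 5 × $2,310 = $11,550
Remaining violations: (18 − 5) × $5,920 = $76,960
Statutory damages: $11,550 + $76,960 = $88,510
Combined damages: $630 + $88,510 = $89,140
Attorney fees: 40% of $89,140 = $35,656
Total recovery: $89,140 + $35,656 = $124,796

$124,796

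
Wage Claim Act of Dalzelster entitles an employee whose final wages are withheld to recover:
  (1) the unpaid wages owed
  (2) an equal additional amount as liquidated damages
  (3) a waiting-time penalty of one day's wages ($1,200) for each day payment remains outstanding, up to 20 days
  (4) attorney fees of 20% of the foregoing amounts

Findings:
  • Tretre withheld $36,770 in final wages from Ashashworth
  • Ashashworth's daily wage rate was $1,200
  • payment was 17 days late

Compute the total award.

Liquidated damages (equal amount): $36,770
Penalty days: min(17, 20) = 17
Waiting-time penalty: 17 × $1,200 = $20,400
Subtotal: $36,770 + $36,770 + $20,400 = $93,940
Attorney fees: 20% of $93,940 = $18,788
Total award: $93,940 + $18,788 = $112,728

$112,728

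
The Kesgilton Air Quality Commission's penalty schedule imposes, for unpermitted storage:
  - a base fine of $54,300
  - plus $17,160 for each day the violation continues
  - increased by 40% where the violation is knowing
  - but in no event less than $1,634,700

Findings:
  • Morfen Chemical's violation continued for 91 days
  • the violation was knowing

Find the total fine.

Per-day component: 91 × $17,160 = $1,561,560
Base plus per-day: $54,300 + $1,561,560 = $1,615,860
Enhancement: 40% of $1,615,860 = $646,344
Enhanced fine: $1,615,860 + $646,344 = $2,262,204
Minimum $1,634,700: $2,262,204 meets the minimum, no increase.

$2,262,204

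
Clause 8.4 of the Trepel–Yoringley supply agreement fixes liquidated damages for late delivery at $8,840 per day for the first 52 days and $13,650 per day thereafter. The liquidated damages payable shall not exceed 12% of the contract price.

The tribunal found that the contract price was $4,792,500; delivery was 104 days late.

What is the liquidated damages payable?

$575,100

First 52 days: 52 × $8,840 = $459,680
Remaining days: (104 − 52) × $13,650 = $709,800
Accrued per-day damages: $459,680 + $709,800 = $1,169,480
Cap: 12% of $4,792,500 = $575,100
Cap at $575,100: $1,169,480 exceeds the cap → $575,100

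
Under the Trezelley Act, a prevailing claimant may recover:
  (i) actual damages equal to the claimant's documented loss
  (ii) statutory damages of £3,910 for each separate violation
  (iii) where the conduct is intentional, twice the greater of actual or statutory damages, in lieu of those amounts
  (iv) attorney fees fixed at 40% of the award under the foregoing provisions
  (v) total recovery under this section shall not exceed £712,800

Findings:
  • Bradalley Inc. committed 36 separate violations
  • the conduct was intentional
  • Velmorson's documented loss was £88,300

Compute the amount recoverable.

£394,128

Statutory damages: 36 × £3,910 = £140,760
Greater of actual damages (£88,300) or statutory damages (£140,760): £140,760
Doubled: 2 × £140,760 = £281,520
Attorney fees: 40% of £281,520 = £112,608
Total before cap: £281,520 + £112,608 = £394,128
Cap at £712,800: £394,128 is within the cap, no reduction.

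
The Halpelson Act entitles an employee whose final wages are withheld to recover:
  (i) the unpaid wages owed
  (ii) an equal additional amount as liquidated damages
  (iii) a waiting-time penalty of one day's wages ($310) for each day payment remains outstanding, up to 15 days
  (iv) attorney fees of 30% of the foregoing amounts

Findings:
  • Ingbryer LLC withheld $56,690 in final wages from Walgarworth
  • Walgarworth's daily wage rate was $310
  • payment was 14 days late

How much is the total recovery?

$153,036

Liquidated damages (equal amount): $56,690
Penalty days: min(14, 15) = 14
Waiting-time penalty: 14 × $310 = $4,340
Subtotal: $56,690 + $56,690 + $4,340 = $117,720
Attorney fees: 30% of $117,720 = $35,316
Total award: $117,720 + $35,316 = $153,036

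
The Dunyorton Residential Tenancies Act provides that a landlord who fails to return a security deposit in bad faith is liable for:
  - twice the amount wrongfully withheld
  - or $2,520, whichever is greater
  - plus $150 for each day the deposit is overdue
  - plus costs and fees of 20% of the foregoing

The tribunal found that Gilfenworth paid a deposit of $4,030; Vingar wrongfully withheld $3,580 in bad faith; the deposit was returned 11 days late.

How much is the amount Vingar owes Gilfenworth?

$10,572

Doubled: 2 × $3,580 = $7,160
Minimum $2,520: $7,160 meets the minimum, no increase.
Late-return penalty: 11 × $150 = $1,650
Damages plus late penalty: $7,160 + $1,650 = $8,810
Costs and fees: 20% of $8,810 = $1,762
Total recovery: $8,810 + $1,762 = $10,572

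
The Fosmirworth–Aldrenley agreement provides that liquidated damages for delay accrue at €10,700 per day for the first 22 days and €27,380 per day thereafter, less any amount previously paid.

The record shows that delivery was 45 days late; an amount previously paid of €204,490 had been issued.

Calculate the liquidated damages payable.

€660,650

First 22 days: 22 × €10,700 = €235,400
Remaining days: (45 − 22) × €27,380 = €629,740
Accrued per-day damages: €235,400 + €629,740 = €865,140
Less amount previously paid: €865,140 − €204,490 = €660,650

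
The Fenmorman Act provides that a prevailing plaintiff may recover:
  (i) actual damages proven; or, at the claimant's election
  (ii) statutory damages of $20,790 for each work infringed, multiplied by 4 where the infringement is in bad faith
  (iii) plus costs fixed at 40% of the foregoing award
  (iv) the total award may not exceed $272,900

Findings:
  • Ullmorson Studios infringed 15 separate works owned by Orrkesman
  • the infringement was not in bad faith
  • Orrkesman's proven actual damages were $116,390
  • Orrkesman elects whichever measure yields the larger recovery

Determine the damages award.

Statutory damages: 15 × $20,790 = $311,850
Infringement not in bad faith: no ×4 enhancement.
Greater of actual damages ($116,390) or statutory damages ($311,850): $311,850
Costs: 40% of $311,850 = $124,740
Award plus costs: $311,850 + $124,740 = $436,590
Cap at $272,900: $436,590 exceeds the cap → $272,900

$272,900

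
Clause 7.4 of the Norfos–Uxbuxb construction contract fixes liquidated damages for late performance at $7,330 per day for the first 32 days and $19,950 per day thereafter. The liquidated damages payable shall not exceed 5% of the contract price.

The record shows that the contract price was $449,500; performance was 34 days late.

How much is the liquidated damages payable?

Liquidated damages: $22,475

First 32 days: 32 × $7,330 = $234,560
Remaining days: (34 − 32) × $19,950 = $39,900
Accrued per-day damages: $234,560 + $39,900 = $274,460
Cap: 5% of $449,500 = $22,475
Cap at $22,475: $274,460 exceeds the cap → $22,475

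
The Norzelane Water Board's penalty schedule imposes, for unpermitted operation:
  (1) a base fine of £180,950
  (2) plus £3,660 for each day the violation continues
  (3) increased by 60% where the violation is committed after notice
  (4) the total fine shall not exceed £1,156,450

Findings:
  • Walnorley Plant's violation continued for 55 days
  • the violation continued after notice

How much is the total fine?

Civil penalty: £611,600

Per-day component: 55 × £3,660 = £201,300
Base plus per-day: £180,950 + £201,300 = £382,250
Enhancement: 60% of £382,250 = £229,350
Enhanced fine: £382,250 + £229,350 = £611,600
Cap at £1,156,450: £611,600 is within the cap, no reduction.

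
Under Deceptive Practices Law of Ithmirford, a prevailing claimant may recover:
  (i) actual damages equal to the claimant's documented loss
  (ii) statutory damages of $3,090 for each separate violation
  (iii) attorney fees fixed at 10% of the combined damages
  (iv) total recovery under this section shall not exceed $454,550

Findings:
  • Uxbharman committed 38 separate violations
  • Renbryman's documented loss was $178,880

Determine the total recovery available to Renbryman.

Statutory damages: 38 × $3,090 = $117,420
Combined damages: $178,880 + $117,420 = $296,300
Attorney fees: 10% of $296,300 = $29,630
Total before cap: $296,300 + $29,630 = $325,930
Cap at $454,550: $325,930 is within the cap, no reduction.

$325,930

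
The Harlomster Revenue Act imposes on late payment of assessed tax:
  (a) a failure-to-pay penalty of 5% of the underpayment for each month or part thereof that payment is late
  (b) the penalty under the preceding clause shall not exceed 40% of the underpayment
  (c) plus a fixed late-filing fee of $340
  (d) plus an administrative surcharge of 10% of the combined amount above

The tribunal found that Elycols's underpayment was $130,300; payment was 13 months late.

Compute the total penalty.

Accrued rate: 5% × 13 = 65%, capped at 40% → 40%
Failure-to-pay penalty: 40% of $130,300 = $52,120
Penalty before surcharge: $52,120 + $340 = $52,460
Administrative surcharge: 10% of $52,460 = $5,246
Total penalty: $52,460 + $5,246 = $57,706

$57,706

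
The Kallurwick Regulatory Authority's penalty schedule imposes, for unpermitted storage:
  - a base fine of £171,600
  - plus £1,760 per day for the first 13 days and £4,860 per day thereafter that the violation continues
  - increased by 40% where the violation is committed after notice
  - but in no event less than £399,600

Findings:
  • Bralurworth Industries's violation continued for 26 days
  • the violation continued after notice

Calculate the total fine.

First 13 days: 13 × £1,760 = £22,880
Remaining days: (26 − 13) × £4,860 = £63,180
Per-day component: £22,880 + £63,180 = £86,060
Base plus per-day: £171,600 + £86,060 = £257,660
Enhancement: 40% of £257,660 = £103,064
Enhanced fine: £257,660 + £103,064 = £360,724
Minimum £399,600: £360,724 is below the minimum → £399,600

£399,600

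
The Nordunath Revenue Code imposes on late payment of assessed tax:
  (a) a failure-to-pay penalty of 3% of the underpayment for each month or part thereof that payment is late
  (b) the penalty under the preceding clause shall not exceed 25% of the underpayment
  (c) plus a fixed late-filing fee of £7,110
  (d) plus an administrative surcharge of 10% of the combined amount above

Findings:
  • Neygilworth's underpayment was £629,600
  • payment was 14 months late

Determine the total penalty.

Accrued rate: 3% × 14 = 42%, capped at 25% → 25%
Failure-to-pay penalty: 25% of £629,600 = £157,400
Penalty before surcharge: £157,400 + £7,110 = £164,510
Administrative surcharge: 10% of £164,510 = £16,451
Total penalty: £164,510 + £16,451 = £180,961

£180,961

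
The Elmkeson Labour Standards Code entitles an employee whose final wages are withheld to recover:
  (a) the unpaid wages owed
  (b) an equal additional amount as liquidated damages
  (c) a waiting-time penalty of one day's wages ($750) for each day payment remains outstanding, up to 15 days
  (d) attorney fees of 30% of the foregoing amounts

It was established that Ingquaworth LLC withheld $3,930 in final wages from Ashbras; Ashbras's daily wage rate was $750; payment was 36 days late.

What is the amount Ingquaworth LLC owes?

$24,843

Liquidated damages (equal amount): $3,930
Penalty days: min(36, 15) = 15
Waiting-time penalty: 15 × $750 = $11,250
Subtotal: $3,930 + $3,930 + $11,250 = $19,110
Attorney fees: 30% of $19,110 = $5,733
Total award: $19,110 + $5,733 = $24,843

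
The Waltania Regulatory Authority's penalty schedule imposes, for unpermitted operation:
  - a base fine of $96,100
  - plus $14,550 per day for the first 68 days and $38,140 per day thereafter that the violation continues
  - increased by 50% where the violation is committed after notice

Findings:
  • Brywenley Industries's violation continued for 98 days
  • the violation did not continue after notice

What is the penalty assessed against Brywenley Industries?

First 68 days: 68 × $14,550 = $989,400
Remaining days: (98 − 68) × $38,140 = $1,144,200
Per-day component: $989,400 + $1,144,200 = $2,133,600
Base plus per-day: $96,100 + $2,133,600 = $2,229,700
The violation did not continue after notice: no 50% increase.

$2,229,700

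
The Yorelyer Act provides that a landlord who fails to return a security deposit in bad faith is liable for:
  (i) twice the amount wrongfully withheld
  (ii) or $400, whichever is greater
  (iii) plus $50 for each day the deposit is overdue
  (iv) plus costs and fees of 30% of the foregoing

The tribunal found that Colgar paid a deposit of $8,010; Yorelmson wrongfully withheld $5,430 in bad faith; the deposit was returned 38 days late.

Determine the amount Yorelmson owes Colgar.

Recovery: $16,588

Doubled: 2 × $5,430 = $10,860
Minimum $400: $10,860 meets the minimum, no increase.
Late-return penalty: 38 × $50 = $1,900
Damages plus late penalty: $10,860 + $1,900 = $12,760
Costs and fees: 30% of $12,760 = $3,828
Total recovery: $12,760 + $3,828 = $16,588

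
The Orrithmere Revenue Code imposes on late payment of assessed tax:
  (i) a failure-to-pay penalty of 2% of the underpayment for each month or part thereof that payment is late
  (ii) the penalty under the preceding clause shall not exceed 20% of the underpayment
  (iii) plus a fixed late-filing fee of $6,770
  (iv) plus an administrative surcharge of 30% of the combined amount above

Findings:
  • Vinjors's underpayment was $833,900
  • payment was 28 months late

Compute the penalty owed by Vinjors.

Accrued rate: 2% × 28 = 56%, capped at 20% → 20%
Failure-to-pay penalty: 20% of $833,900 = $166,780
Penalty before surcharge: $166,780 + $6,770 = $173,550
Administrative surcharge: 30% of $173,550 = $52,065
Total penalty: $173,550 + $52,065 = $225,615

$225,615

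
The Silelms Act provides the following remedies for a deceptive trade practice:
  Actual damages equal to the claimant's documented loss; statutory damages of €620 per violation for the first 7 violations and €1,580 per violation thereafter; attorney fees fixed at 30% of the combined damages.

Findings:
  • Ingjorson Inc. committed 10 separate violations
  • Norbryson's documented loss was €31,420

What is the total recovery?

€52,650

First 7 violations: 7 × €620 = €4,340
Remaining violations: (10 − 7) × €1,580 = €4,740
Statutory damages: €4,340 + €4,740 = €9,080
Combined damages: €31,420 + €9,080 = €40,500
Attorney fees: 30% of €40,500 = €12,150
Total recovery: €40,500 + €12,150 = €52,650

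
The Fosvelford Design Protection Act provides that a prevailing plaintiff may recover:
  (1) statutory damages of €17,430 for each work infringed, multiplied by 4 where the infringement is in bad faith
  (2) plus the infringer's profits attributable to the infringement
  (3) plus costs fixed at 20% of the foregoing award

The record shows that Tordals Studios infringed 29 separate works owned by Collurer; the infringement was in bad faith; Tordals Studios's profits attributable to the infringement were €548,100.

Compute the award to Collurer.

Statutory damages: 29 × €17,430 = €505,470
Multiplied by 4: 4 × €505,470 = €2,021,880
Combined award: €2,021,880 + €548,100 = €2,569,980
Costs: 20% of €2,569,980 = €513,996
Award plus costs: €2,569,980 + €513,996 = €3,083,976

Award: €3,083,976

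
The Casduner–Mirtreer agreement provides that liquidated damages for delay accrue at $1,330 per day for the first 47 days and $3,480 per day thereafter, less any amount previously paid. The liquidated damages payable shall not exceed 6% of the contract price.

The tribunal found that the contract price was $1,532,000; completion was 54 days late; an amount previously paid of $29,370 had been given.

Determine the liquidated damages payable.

First 47 days: 47 × $1,330 = $62,510
Remaining days: (54 − 47) × $3,480 = $24,360
Accrued per-day damages: $62,510 + $24,360 = $86,870
Less amount previously paid: $86,870 − $29,370 = $57,500
Cap: 6% of $1,532,000 = $91,920
Cap at $91,920: $57,500 is within the cap, no reduction.

$57,500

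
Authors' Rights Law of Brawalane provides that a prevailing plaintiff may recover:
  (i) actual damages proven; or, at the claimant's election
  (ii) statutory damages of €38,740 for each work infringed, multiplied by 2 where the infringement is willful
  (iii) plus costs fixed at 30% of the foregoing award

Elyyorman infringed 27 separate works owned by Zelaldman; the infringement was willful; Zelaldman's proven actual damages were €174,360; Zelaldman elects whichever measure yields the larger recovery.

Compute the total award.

€2,719,548

Statutory damages: 27 × €38,740 = €1,045,980
Doubled: 2 × €1,045,980 = €2,091,960
Greater of actual damages (€174,360) or enhanced statutory damages (€2,091,960): €2,091,960
Costs: 30% of €2,091,960 = €627,588
Award plus costs: €2,091,960 + €627,588 = €2,719,548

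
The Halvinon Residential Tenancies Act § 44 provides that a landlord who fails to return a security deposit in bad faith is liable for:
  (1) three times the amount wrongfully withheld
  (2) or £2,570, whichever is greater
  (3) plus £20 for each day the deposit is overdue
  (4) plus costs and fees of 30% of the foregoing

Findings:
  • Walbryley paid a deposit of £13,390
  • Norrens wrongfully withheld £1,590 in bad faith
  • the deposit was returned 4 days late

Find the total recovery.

Trebled: 3 × £1,590 = £4,770
Minimum £2,570: £4,770 meets the minimum, no increase.
Late-return penalty: 4 × £20 = £80
Damages plus late penalty: £4,770 + £80 = £4,850
Costs and fees: 30% of £4,850 = £1,455
Total recovery: £4,850 + £1,455 = £6,305

£6,305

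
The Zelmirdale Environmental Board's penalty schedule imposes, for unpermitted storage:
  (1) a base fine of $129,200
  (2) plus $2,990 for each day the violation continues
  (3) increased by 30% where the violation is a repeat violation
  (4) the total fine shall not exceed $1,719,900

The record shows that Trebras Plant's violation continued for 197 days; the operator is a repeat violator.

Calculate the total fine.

Per-day component: 197 × $2,990 = $589,030
Base plus per-day: $129,200 + $589,030 = $718,230
Enhancement: 30% of $718,230 = $215,469
Enhanced fine: $718,230 + $215,469 = $933,699
Cap at $1,719,900: $933,699 is within the cap, no reduction.

$933,699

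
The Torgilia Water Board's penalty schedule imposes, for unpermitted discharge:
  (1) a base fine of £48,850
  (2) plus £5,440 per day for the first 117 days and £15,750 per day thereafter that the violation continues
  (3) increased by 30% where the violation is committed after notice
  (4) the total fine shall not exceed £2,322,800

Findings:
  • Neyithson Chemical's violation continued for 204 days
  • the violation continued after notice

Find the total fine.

First 117 days: 117 × £5,440 = £636,480
Remaining days: (204 − 117) × £15,750 = £1,370,250
Per-day component: £636,480 + £1,370,250 = £2,006,730
Base plus per-day: £48,850 + £2,006,730 = £2,055,580
Enhancement: 30% of £2,055,580 = £616,674
Enhanced fine: £2,055,580 + £616,674 = £2,672,254
Cap at £2,322,800: £2,672,254 exceeds the cap → £2,322,800

£2,322,800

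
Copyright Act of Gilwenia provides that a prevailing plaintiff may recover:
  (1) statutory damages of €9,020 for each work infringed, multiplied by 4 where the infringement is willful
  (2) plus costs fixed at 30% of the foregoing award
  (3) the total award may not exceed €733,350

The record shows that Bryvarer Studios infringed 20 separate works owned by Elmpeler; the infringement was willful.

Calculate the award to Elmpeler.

Award: €733,350

Statutory damages: 20 × €9,020 = €180,400
Multiplied by 4: 4 × €180,400 = €721,600
Costs: 30% of €721,600 = €216,480
Award plus costs: €721,600 + €216,480 = €938,080
Cap at €733,350: €938,080 exceeds the cap → €733,350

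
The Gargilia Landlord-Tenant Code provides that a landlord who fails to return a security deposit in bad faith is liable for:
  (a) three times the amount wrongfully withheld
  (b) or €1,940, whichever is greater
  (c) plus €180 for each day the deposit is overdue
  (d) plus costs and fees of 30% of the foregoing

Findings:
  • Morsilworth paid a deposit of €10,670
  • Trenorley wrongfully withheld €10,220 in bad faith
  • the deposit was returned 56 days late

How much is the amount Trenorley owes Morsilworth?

€52,962

Trebled: 3 × €10,220 = €30,660
Minimum €1,940: €30,660 meets the minimum, no increase.
Late-return penalty: 56 × €180 = €10,080
Damages plus late penalty: €30,660 + €10,080 = €40,740
Costs and fees: 30% of €40,740 = €12,222
Total recovery: €40,740 + €12,222 = €52,962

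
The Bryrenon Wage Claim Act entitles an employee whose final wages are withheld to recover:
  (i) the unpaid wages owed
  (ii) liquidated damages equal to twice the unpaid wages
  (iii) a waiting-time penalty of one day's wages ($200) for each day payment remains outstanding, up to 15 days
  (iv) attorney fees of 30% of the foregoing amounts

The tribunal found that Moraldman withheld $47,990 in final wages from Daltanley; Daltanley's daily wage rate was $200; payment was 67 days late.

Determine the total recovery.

Doubled: 2 × $47,990 = $95,980
Penalty days: min(67, 15) = 15
Waiting-time penalty: 15 × $200 = $3,000
Subtotal: $47,990 + $95,980 + $3,000 = $146,970
Attorney fees: 30% of $146,970 = $44,091
Total award: $146,970 + $44,091 = $191,061

Total award: $191,061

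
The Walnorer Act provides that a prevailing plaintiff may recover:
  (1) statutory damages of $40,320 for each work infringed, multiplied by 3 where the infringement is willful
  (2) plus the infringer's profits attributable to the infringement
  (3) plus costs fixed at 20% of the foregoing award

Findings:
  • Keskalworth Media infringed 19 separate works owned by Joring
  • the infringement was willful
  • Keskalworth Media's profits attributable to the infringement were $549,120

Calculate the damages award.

$3,416,832

Statutory damages: 19 × $40,320 = $766,080
Trebled: 3 × $766,080 = $2,298,240
Combined award: $2,298,240 + $549,120 = $2,847,360
Costs: 20% of $2,847,360 = $569,472
Award plus costs: $2,847,360 + $569,472 = $3,416,832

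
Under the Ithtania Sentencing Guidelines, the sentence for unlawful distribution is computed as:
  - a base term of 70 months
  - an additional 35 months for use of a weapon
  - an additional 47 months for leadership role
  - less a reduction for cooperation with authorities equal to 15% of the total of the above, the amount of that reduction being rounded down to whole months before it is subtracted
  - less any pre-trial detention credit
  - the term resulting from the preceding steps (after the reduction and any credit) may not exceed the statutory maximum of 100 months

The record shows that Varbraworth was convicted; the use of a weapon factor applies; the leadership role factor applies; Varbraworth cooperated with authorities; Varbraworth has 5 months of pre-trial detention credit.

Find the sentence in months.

Use of a weapon enhancement: +35 months
Leadership role enhancement: +47 months
Adjusted term: 70 months + 35 months + 47 months = 152 months
Cooperation with authorities reduction: 15% of 152 months = 22 months (rounded down)
After reduction: 152 − 22 = 130 months
Less pre-trial detention credit: 130 months − 5 months = 125 months
Cap at 100 months: 125 months exceeds the cap → 100 months

100 months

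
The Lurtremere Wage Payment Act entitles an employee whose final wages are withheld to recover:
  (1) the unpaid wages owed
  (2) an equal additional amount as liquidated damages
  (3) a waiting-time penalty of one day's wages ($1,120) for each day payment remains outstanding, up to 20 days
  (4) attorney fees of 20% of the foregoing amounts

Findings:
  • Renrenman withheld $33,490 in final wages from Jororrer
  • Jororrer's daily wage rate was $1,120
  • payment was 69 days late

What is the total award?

Liquidated damages (equal amount): $33,490
Penalty days: min(69, 20) = 20
Waiting-time penalty: 20 × $1,120 = $22,400
Subtotal: $33,490 + $33,490 + $22,400 = $89,380
Attorney fees: 20% of $89,380 = $17,876
Total award: $89,380 + $17,876 = $107,256

$107,256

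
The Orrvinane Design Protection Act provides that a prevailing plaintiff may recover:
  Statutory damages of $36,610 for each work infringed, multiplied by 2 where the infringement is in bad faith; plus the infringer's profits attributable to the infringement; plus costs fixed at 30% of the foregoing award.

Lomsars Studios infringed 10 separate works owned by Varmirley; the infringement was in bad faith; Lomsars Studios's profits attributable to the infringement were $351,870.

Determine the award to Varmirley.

Statutory damages: 10 × $36,610 = $366,100
Doubled: 2 × $366,100 = $732,200
Combined award: $732,200 + $351,870 = $1,084,070
Costs: 30% of $1,084,070 = $325,221
Award plus costs: $1,084,070 + $325,221 = $1,409,291

$1,409,291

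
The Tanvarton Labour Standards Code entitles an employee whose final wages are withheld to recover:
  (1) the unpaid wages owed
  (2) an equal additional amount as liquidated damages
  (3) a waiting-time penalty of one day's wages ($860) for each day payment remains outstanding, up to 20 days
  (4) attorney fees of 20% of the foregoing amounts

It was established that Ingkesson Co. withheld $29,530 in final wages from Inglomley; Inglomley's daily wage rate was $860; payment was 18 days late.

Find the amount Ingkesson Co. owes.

$89,448

Liquidated damages (equal amount): $29,530
Penalty days: min(18, 20) = 18
Waiting-time penalty: 18 × $860 = $15,480
Subtotal: $29,530 + $29,530 + $15,480 = $74,540
Attorney fees: 20% of $74,540 = $14,908
Total award: $74,540 + $14,908 = $89,448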